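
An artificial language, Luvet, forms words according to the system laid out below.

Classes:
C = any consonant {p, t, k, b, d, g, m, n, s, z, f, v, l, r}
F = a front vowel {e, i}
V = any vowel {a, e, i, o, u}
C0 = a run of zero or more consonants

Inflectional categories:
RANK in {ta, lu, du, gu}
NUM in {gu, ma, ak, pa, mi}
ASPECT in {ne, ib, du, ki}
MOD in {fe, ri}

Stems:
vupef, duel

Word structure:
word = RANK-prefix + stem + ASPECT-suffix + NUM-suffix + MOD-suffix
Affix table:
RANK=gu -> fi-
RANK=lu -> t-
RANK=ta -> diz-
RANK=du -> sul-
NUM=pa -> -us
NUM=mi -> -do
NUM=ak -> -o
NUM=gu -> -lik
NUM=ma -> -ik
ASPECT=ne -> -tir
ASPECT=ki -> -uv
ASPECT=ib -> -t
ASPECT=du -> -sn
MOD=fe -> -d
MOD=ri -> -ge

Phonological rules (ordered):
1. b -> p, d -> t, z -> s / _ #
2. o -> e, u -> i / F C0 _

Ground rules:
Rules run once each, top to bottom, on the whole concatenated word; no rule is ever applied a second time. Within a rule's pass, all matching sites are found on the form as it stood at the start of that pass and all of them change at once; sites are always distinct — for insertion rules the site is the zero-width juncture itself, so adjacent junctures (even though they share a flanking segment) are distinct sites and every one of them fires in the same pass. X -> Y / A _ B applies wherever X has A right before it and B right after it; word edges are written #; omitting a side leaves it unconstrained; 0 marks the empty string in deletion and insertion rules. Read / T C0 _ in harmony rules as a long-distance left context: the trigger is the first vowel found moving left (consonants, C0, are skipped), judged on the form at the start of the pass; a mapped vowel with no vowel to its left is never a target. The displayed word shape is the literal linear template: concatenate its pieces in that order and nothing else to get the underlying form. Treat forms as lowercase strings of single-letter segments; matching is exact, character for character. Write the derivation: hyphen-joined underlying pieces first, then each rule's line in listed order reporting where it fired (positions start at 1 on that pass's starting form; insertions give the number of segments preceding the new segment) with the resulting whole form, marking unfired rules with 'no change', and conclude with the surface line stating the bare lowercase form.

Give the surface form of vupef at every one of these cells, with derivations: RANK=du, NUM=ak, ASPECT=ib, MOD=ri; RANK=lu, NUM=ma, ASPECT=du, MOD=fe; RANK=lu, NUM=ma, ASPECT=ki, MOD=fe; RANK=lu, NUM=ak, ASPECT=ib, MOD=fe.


cell RANK=du, NUM=ak, ASPECT=ib, MOD=ri:
underlying: sul-vupef-t-o-ge
1. b -> p, d -> t, z -> s / _ #: no change
2. o -> e, u -> i / F C0 _: fires at position(s) 10: sulvupeftege
surface: sulvupeftege

cell RANK=lu, NUM=ma, ASPECT=du, MOD=fe:
underlying: t-vupef-sn-ik-d
1. b -> p, d -> t, z -> s / _ #: fires at position(s) 11: tvupefsnikt
2. o -> e, u -> i / F C0 _: no change
surface: tvupefsnikt

cell RANK=lu, NUM=ma, ASPECT=ki, MOD=fe:
underlying: t-vupef-uv-ik-d
1. b -> p, d -> t, z -> s / _ #: fires at position(s) 11: tvupefuvikt
2. o -> e, u -> i / F C0 _: fires at position(s) 7: tvupefivikt
surface: tvupefivikt

cell RANK=lu, NUM=ak, ASPECT=ib, MOD=fe:
underlying: t-vupef-t-o-d
1. b -> p, d -> t, z -> s / _ #: fires at position(s) 9: tvupeftot
2. o -> e, u -> i / F C0 _: fires at position(s) 8: tvupeftet
surface: tvupeftet


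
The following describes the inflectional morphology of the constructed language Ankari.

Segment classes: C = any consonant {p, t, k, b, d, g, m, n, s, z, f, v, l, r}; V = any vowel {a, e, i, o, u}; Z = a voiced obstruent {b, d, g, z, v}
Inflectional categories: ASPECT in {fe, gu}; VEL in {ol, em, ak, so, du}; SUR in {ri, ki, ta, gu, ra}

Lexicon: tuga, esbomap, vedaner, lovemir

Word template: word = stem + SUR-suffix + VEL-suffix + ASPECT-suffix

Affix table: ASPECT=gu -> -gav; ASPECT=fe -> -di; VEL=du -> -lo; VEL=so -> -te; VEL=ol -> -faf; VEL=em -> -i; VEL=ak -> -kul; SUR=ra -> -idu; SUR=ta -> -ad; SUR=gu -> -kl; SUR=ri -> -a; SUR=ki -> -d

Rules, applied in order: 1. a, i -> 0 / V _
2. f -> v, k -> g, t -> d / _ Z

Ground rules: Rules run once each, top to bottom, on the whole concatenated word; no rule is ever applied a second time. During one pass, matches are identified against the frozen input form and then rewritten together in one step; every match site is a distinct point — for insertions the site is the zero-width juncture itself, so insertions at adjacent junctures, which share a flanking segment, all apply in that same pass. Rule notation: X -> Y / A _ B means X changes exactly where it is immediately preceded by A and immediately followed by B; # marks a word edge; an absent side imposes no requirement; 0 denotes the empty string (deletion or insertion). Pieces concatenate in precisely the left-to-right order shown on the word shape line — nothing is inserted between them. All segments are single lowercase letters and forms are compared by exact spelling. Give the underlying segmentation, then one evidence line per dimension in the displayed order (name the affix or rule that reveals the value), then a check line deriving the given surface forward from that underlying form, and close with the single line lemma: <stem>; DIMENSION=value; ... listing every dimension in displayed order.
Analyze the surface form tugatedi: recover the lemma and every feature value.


underlying: tuga-a-te-di
ASPECT=fe - signalled by the affix -di
VEL=so - signalled by the affix -te
SUR=ri - signalled by the affix -a
check: tugaatedi -> tugatedi -> tugatedi
lemma: tuga; ASPECT=fe; VEL=so; SUR=ri


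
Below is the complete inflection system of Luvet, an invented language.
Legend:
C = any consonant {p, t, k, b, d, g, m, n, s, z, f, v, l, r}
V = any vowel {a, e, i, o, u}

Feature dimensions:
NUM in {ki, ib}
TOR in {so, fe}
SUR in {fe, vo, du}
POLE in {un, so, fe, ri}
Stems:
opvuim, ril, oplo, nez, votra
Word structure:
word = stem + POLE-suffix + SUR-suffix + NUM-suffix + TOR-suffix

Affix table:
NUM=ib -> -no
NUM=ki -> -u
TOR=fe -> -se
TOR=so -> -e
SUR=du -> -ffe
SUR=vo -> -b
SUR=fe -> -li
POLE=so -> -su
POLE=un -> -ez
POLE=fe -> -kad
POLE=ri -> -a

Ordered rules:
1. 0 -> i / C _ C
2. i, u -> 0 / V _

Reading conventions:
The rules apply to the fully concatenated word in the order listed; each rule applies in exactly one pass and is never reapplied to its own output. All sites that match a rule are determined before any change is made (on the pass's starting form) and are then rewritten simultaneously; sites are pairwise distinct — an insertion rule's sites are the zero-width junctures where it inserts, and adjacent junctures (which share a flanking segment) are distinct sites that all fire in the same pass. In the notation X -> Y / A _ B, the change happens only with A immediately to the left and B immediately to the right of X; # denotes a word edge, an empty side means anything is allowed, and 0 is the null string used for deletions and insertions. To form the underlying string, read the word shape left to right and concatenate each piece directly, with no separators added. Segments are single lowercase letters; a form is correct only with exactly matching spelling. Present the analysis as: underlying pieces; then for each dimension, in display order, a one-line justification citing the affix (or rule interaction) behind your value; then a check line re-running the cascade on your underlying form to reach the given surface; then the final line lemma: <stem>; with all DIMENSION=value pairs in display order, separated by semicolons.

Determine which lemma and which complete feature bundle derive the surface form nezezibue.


underlying: nez-ez-b-u-e
NUM=ki - signalled by the affix -u
TOR=so - signalled by the affix -e
SUR=vo - signalled by the affix -b
POLE=un - signalled by the affix -ez
check: nezezbue -> nezezibue -> nezezibue
lemma: nez; NUM=ki; TOR=so; SUR=vo; POLE=un


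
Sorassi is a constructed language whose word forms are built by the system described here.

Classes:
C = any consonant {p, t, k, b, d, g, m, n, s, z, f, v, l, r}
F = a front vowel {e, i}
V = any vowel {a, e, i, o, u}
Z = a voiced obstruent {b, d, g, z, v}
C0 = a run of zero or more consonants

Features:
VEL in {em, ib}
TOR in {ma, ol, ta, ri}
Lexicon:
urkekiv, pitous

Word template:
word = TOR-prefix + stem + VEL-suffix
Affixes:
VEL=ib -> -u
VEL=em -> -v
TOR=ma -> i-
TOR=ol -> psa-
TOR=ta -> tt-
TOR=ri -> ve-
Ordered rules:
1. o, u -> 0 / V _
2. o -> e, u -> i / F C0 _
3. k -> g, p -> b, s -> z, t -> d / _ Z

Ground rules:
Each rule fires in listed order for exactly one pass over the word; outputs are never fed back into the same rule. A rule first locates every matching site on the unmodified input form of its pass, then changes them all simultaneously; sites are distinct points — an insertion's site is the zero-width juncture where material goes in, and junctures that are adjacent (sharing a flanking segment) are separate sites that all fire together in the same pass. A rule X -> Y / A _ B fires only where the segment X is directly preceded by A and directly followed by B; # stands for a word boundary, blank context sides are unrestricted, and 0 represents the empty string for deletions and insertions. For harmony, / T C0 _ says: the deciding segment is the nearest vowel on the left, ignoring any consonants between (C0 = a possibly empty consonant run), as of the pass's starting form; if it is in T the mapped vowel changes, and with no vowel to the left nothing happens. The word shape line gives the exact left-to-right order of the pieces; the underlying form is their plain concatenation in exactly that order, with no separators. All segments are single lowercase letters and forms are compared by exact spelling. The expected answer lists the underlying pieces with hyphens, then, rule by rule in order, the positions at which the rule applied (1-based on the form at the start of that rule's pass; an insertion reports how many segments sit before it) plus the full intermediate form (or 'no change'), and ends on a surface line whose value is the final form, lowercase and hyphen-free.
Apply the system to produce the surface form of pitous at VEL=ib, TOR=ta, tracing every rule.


underlying: tt-pitous-u
1. o, u -> 0 / V _: fires at position(s) 7: ttpitosu
2. o -> e, u -> i / F C0 _: fires at position(s) 6: ttpitesu
3. k -> g, p -> b, s -> z, t -> d / _ Z: no change
surface: ttpitesu


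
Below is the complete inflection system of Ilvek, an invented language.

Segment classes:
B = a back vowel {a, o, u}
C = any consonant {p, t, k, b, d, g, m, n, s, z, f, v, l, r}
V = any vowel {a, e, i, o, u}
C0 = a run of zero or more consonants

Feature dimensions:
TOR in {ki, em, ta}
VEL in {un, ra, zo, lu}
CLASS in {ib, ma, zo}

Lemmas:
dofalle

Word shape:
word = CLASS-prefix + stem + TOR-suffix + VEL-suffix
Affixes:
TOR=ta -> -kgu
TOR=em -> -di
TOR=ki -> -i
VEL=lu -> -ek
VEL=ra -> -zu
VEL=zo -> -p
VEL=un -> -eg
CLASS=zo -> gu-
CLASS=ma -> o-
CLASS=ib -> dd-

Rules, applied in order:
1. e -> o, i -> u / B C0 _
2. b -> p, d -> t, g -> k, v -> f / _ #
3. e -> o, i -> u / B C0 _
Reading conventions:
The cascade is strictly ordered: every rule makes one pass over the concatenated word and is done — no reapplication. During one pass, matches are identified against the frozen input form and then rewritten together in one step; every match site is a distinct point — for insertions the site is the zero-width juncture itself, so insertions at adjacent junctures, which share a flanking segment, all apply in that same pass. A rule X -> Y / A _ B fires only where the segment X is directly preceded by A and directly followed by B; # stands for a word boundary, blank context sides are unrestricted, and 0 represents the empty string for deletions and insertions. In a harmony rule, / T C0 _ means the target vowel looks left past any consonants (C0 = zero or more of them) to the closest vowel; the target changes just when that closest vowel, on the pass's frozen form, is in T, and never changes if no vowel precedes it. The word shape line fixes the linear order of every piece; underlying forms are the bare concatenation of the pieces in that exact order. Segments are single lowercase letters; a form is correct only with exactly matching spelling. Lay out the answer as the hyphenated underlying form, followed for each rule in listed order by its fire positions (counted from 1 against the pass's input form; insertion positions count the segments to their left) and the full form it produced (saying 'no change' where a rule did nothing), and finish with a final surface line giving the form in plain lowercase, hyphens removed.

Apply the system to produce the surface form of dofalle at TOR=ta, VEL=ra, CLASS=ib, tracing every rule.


underlying: dd-dofalle-kgu-zu
1. e -> o, i -> u / B C0 _: fires at position(s) 9: dddofallokguzu
2. b -> p, d -> t, g -> k, v -> f / _ #: no change
3. e -> o, i -> u / B C0 _: no change
surface: dddofallokguzu


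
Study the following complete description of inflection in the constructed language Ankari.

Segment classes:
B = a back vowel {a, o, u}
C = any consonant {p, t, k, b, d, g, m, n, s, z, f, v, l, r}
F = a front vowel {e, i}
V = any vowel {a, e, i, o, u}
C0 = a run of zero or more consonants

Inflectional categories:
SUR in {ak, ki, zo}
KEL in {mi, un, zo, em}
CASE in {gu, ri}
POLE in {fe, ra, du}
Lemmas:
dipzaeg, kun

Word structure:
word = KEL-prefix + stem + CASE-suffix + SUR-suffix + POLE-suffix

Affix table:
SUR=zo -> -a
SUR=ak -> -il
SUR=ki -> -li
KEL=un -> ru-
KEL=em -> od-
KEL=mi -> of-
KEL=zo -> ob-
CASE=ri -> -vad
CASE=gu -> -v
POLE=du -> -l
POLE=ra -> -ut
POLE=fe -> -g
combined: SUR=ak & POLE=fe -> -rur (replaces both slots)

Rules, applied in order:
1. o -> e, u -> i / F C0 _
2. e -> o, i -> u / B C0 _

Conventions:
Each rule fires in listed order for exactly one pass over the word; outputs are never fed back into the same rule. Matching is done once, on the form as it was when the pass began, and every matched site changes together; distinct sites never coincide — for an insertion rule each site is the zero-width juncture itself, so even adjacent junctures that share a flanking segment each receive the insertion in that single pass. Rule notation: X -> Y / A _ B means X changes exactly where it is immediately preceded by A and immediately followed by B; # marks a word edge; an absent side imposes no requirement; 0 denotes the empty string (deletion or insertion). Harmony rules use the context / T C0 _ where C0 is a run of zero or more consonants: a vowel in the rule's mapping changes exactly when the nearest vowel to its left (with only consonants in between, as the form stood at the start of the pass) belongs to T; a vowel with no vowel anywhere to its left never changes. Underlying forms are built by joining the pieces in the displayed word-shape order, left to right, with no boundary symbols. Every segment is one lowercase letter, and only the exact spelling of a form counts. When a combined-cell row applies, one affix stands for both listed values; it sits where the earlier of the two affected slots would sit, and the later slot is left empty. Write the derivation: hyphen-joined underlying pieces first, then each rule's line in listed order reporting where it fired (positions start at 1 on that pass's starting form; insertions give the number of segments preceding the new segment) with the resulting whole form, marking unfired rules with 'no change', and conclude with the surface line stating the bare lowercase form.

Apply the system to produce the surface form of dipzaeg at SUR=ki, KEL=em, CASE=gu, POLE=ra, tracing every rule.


underlying: od-dipzaeg-v-li-ut
1. o -> e, u -> i / F C0 _: fires at position(s) 13: oddipzaegvliit
2. e -> o, i -> u / B C0 _: fires at position(s) 4, 8: oddupzaogvliit
surface: oddupzaogvliit


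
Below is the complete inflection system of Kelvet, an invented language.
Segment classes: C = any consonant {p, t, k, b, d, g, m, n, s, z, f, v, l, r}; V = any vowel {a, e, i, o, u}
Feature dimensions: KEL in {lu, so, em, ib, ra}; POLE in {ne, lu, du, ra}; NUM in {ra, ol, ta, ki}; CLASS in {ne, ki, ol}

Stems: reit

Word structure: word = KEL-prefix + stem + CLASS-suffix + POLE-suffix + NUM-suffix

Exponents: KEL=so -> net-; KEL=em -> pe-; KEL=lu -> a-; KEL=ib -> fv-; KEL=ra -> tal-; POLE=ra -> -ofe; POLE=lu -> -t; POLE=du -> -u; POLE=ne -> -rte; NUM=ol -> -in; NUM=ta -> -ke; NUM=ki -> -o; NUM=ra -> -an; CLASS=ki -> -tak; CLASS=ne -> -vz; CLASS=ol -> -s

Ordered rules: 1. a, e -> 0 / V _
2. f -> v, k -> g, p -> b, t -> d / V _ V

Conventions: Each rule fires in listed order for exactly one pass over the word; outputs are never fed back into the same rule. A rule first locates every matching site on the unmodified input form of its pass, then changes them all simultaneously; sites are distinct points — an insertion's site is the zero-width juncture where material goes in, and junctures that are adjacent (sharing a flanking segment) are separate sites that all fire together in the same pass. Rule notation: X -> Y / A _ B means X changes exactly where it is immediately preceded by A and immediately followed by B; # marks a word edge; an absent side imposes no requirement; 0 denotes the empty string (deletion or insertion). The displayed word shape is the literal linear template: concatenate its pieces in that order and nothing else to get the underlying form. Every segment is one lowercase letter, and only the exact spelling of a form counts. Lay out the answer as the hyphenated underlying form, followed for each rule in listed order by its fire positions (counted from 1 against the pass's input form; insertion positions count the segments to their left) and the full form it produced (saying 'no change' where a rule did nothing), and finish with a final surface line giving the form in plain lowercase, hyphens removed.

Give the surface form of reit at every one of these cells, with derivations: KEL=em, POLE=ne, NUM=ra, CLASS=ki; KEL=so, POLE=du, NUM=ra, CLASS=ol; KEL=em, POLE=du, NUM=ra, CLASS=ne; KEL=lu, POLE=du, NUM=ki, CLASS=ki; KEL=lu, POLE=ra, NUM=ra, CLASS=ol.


cell KEL=em, POLE=ne, NUM=ra, CLASS=ki:
underlying: pe-reit-tak-rte-an
1. a, e -> 0 / V _: fires at position(s) 13: pereittakrten
2. f -> v, k -> g, p -> b, t -> d / V _ V: no change
surface: pereittakrten

cell KEL=so, POLE=du, NUM=ra, CLASS=ol:
underlying: net-reit-s-u-an
1. a, e -> 0 / V _: fires at position(s) 10: netreitsun
2. f -> v, k -> g, p -> b, t -> d / V _ V: no change
surface: netreitsun

cell KEL=em, POLE=du, NUM=ra, CLASS=ne:
underlying: pe-reit-vz-u-an
1. a, e -> 0 / V _: fires at position(s) 10: pereitvzun
2. f -> v, k -> g, p -> b, t -> d / V _ V: no change
surface: pereitvzun

cell KEL=lu, POLE=du, NUM=ki, CLASS=ki:
underlying: a-reit-tak-u-o
1. a, e -> 0 / V _: no change
2. f -> v, k -> g, p -> b, t -> d / V _ V: fires at position(s) 8: areittaguo
surface: areittaguo

cell KEL=lu, POLE=ra, NUM=ra, CLASS=ol:
underlying: a-reit-s-ofe-an
1. a, e -> 0 / V _: fires at position(s) 10: areitsofen
2. f -> v, k -> g, p -> b, t -> d / V _ V: fires at position(s) 8: areitsoven
surface: areitsoven


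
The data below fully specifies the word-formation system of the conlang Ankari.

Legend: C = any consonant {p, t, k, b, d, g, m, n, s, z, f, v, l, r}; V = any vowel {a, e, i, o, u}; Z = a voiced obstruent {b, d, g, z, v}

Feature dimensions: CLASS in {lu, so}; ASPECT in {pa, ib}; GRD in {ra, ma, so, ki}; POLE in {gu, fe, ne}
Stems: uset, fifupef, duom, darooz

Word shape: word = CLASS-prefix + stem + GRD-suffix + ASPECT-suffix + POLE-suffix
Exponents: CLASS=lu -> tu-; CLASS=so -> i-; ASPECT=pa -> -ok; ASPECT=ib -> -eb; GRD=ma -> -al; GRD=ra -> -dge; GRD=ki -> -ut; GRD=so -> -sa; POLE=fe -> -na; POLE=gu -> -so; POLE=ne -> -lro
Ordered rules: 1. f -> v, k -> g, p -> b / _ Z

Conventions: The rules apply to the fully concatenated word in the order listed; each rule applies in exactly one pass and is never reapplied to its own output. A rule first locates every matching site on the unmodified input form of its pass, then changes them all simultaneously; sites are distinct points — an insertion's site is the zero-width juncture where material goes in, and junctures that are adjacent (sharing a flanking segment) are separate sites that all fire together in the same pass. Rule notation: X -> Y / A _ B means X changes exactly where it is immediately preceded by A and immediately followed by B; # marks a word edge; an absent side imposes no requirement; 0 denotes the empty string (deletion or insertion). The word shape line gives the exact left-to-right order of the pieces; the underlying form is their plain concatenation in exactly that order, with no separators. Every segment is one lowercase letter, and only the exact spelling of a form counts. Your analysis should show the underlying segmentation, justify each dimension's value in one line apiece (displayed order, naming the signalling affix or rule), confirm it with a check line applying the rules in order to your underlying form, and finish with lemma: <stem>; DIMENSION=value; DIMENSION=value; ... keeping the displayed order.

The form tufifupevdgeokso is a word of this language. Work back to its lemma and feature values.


underlying: tu-fifupef-dge-ok-so
CLASS=lu - signalled by the affix tu-
ASPECT=pa - signalled by the affix -ok
GRD=ra - signalled by the affix -dge
POLE=gu - signalled by the affix -so
check: tufifupefdgeokso -> tufifupevdgeokso
lemma: fifupef; CLASS=lu; ASPECT=pa; GRD=ra; POLE=gu


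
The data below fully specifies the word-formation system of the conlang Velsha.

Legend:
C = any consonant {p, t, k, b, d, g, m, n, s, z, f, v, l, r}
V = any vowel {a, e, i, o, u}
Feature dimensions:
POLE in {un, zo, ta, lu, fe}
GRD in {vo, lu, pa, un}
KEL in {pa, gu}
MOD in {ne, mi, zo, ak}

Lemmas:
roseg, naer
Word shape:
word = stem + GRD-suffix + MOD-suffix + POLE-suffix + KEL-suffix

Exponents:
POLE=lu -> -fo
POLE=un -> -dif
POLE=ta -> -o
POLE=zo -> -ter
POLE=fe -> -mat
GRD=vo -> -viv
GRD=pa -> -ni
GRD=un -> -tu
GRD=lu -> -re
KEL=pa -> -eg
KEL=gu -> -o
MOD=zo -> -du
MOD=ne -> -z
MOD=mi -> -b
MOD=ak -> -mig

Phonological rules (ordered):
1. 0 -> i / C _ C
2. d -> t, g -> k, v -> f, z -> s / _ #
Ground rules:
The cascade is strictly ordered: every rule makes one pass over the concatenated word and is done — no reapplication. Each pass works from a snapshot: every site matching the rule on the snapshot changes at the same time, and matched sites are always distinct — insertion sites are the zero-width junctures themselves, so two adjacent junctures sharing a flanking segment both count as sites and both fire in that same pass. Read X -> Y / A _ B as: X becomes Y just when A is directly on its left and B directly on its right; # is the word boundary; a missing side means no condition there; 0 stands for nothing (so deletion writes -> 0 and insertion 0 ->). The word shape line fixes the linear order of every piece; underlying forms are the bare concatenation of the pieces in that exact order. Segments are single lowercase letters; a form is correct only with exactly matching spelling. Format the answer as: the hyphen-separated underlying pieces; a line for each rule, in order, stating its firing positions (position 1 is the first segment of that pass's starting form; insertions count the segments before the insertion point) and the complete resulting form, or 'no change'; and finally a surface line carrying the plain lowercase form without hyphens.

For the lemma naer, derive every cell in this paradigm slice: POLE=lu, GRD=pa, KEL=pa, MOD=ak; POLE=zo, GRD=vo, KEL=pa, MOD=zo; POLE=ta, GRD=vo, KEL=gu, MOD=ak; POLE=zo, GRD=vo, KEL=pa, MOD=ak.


cell POLE=lu, GRD=pa, KEL=pa, MOD=ak:
underlying: naer-ni-mig-fo-eg
1. 0 -> i / C _ C: inserts after position(s) 4, 9: naerinimigifoeg
2. d -> t, g -> k, v -> f, z -> s / _ #: fires at position(s) 15: naerinimigifoek
surface: naerinimigifoek

cell POLE=zo, GRD=vo, KEL=pa, MOD=zo:
underlying: naer-viv-du-ter-eg
1. 0 -> i / C _ C: inserts after position(s) 4, 7: naerivividutereg
2. d -> t, g -> k, v -> f, z -> s / _ #: fires at position(s) 16: naerivividuterek
surface: naerivividuterek

cell POLE=ta, GRD=vo, KEL=gu, MOD=ak:
underlying: naer-viv-mig-o-o
1. 0 -> i / C _ C: inserts after position(s) 4, 7: naerivivimigoo
2. d -> t, g -> k, v -> f, z -> s / _ #: no change
surface: naerivivimigoo

cell POLE=zo, GRD=vo, KEL=pa, MOD=ak:
underlying: naer-viv-mig-ter-eg
1. 0 -> i / C _ C: inserts after position(s) 4, 7, 10: naerivivimigitereg
2. d -> t, g -> k, v -> f, z -> s / _ #: fires at position(s) 18: naerivivimigiterek
surface: naerivivimigiterek


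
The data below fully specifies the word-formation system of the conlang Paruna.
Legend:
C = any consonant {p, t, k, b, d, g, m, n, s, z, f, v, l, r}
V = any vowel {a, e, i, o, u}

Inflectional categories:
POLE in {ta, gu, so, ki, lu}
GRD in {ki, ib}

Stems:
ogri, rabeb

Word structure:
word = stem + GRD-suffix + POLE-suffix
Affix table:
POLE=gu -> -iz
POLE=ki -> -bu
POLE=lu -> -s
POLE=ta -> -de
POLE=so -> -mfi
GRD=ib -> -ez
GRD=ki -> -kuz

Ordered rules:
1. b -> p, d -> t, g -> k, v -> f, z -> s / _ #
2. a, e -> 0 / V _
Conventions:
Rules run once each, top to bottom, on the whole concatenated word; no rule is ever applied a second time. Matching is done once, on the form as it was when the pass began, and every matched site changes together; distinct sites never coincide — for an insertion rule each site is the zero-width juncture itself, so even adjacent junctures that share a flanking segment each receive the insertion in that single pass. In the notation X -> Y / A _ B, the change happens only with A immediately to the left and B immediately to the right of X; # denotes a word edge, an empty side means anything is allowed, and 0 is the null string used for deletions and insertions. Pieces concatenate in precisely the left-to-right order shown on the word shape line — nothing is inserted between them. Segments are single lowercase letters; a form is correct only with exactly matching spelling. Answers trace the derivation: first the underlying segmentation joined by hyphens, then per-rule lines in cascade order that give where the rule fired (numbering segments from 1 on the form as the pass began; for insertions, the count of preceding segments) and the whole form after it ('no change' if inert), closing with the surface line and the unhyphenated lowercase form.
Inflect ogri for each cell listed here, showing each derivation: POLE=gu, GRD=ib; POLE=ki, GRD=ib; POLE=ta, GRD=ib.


cell POLE=gu, GRD=ib:
underlying: ogri-ez-iz
1. b -> p, d -> t, g -> k, v -> f, z -> s / _ #: fires at position(s) 8: ogriezis
2. a, e -> 0 / V _: fires at position(s) 5: ogrizis
surface: ogrizis

cell POLE=ki, GRD=ib:
underlying: ogri-ez-bu
1. b -> p, d -> t, g -> k, v -> f, z -> s / _ #: no change
2. a, e -> 0 / V _: fires at position(s) 5: ogrizbu
surface: ogrizbu

cell POLE=ta, GRD=ib:
underlying: ogri-ez-de
1. b -> p, d -> t, g -> k, v -> f, z -> s / _ #: no change
2. a, e -> 0 / V _: fires at position(s) 5: ogrizde
surface: ogrizde


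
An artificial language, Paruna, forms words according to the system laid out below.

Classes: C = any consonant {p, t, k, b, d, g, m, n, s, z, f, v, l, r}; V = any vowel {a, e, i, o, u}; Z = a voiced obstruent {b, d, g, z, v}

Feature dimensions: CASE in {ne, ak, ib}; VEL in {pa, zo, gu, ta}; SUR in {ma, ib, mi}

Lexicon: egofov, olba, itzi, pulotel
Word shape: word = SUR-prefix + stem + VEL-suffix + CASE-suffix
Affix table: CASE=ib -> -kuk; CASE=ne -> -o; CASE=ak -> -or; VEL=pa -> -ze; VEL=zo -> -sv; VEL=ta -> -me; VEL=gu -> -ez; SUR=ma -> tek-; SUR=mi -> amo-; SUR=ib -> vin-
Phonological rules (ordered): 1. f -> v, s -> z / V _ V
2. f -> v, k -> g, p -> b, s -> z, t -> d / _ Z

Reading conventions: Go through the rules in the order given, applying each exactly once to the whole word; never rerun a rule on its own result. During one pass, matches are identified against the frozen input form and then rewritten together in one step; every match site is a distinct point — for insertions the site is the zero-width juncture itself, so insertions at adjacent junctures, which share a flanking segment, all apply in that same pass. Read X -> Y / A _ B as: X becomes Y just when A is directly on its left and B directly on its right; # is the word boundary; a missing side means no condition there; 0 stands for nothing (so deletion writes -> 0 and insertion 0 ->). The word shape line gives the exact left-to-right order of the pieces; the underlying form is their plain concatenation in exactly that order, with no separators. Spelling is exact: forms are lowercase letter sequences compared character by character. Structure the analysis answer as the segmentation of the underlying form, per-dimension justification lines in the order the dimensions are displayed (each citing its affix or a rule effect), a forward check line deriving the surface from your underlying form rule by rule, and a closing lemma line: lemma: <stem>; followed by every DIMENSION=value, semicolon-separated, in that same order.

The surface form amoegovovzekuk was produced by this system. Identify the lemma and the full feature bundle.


underlying: amo-egofov-ze-kuk
CASE=ib - signalled by the affix -kuk
VEL=pa - signalled by the affix -ze
SUR=mi - signalled by the affix amo-
check: amoegofovzekuk -> amoegovovzekuk -> amoegovovzekuk
lemma: egofov; CASE=ib; VEL=pa; SUR=mi


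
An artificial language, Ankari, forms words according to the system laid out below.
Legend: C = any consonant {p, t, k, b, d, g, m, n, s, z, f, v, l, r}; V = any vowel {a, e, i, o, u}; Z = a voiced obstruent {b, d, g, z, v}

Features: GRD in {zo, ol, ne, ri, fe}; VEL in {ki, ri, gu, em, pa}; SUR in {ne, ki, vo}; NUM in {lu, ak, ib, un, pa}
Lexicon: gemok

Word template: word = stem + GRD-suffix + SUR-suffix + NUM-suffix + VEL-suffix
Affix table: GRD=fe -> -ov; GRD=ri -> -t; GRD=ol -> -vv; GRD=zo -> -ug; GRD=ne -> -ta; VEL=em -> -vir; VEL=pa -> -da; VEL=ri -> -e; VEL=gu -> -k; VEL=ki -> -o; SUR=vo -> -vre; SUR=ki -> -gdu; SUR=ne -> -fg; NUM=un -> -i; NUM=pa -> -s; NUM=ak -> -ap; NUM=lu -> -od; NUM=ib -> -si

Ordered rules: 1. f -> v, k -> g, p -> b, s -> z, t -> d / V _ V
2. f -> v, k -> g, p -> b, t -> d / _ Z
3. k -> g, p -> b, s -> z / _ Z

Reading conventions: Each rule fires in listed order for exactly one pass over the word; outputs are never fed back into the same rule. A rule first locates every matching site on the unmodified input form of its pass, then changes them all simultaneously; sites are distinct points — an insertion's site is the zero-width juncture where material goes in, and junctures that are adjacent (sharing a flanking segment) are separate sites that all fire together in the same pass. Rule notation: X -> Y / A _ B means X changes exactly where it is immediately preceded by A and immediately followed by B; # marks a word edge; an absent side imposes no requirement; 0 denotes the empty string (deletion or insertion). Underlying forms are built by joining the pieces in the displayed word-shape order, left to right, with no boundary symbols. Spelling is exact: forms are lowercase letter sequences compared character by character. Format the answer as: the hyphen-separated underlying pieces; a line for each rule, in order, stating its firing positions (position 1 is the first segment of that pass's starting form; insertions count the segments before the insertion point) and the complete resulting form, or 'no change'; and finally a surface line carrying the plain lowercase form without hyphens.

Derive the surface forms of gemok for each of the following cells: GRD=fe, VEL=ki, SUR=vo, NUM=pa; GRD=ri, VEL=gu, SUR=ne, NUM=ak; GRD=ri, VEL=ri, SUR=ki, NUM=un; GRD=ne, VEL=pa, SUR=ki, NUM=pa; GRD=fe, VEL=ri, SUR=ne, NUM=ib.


cell GRD=fe, VEL=ki, SUR=vo, NUM=pa:
underlying: gemok-ov-vre-s-o
1. f -> v, k -> g, p -> b, s -> z, t -> d / V _ V: fires at position(s) 5, 11: gemogovvrezo
2. f -> v, k -> g, p -> b, t -> d / _ Z: no change
3. k -> g, p -> b, s -> z / _ Z: no change
surface: gemogovvrezo

cell GRD=ri, VEL=gu, SUR=ne, NUM=ak:
underlying: gemok-t-fg-ap-k
1. f -> v, k -> g, p -> b, s -> z, t -> d / V _ V: no change
2. f -> v, k -> g, p -> b, t -> d / _ Z: fires at position(s) 7: gemoktvgapk
3. k -> g, p -> b, s -> z / _ Z: no change
surface: gemoktvgapk

cell GRD=ri, VEL=ri, SUR=ki, NUM=un:
underlying: gemok-t-gdu-i-e
1. f -> v, k -> g, p -> b, s -> z, t -> d / V _ V: no change
2. f -> v, k -> g, p -> b, t -> d / _ Z: fires at position(s) 6: gemokdgduie
3. k -> g, p -> b, s -> z / _ Z: fires at position(s) 5: gemogdgduie
surface: gemogdgduie

cell GRD=ne, VEL=pa, SUR=ki, NUM=pa:
underlying: gemok-ta-gdu-s-da
1. f -> v, k -> g, p -> b, s -> z, t -> d / V _ V: no change
2. f -> v, k -> g, p -> b, t -> d / _ Z: no change
3. k -> g, p -> b, s -> z / _ Z: fires at position(s) 11: gemoktagduzda
surface: gemoktagduzda

cell GRD=fe, VEL=ri, SUR=ne, NUM=ib:
underlying: gemok-ov-fg-si-e
1. f -> v, k -> g, p -> b, s -> z, t -> d / V _ V: fires at position(s) 5: gemogovfgsie
2. f -> v, k -> g, p -> b, t -> d / _ Z: fires at position(s) 8: gemogovvgsie
3. k -> g, p -> b, s -> z / _ Z: no change
surface: gemogovvgsie


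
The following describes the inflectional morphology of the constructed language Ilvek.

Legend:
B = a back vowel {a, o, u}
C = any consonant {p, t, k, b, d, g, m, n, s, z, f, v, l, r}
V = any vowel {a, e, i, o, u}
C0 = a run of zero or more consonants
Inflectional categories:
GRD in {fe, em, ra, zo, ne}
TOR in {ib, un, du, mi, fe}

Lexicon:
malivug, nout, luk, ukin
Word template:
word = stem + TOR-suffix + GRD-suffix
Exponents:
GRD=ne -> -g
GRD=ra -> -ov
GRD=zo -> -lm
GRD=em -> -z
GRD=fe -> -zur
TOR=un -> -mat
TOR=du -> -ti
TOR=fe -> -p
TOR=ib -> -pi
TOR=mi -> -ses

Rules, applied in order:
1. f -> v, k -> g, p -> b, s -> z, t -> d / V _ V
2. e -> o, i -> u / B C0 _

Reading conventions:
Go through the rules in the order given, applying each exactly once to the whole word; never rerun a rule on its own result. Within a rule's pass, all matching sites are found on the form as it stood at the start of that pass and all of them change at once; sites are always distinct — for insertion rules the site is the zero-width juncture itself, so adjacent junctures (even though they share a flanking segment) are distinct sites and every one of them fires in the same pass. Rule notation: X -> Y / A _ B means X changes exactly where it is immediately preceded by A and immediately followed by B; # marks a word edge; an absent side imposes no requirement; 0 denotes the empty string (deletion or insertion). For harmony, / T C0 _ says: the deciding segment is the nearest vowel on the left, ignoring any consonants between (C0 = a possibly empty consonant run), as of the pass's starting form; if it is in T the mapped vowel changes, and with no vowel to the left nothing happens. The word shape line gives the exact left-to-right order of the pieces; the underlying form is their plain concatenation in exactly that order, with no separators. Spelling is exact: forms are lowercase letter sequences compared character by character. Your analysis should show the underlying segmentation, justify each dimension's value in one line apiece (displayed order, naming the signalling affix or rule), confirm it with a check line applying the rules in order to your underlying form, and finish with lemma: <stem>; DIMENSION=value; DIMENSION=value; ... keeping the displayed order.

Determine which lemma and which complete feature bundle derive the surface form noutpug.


underlying: nout-pi-g
GRD=ne - signalled by the affix -g
TOR=ib - signalled by the affix -pi
check: noutpig -> noutpig -> noutpug
lemma: nout; GRD=ne; TOR=ib


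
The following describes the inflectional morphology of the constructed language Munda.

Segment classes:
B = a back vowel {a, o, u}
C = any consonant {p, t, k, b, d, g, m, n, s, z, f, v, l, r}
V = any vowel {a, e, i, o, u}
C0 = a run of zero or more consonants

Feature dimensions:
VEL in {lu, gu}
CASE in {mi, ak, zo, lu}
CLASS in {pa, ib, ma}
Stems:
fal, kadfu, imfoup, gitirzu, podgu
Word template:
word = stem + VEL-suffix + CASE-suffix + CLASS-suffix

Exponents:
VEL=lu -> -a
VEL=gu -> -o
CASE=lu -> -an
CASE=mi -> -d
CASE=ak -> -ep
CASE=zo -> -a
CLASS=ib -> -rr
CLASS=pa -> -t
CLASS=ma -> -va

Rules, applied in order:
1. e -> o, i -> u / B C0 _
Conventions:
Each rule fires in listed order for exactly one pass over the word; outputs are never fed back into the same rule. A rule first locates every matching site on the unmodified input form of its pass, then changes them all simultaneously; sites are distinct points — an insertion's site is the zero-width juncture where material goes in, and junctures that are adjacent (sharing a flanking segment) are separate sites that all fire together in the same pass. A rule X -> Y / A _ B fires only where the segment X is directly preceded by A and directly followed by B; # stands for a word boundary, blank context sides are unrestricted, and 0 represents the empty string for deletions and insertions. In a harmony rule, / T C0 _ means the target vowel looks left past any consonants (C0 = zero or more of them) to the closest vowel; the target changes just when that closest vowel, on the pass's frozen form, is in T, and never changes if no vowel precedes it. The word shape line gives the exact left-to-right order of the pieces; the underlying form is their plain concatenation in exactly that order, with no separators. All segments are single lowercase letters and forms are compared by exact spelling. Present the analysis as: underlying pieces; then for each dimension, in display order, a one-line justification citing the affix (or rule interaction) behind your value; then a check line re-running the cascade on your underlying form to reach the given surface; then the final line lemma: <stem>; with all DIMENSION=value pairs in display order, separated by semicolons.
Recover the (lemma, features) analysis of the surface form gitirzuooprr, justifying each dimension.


underlying: gitirzu-o-ep-rr
VEL=gu - signalled by the affix -o
CASE=ak - signalled by the affix -ep
CLASS=ib - signalled by the affix -rr
check: gitirzuoeprr -> gitirzuooprr
lemma: gitirzu; VEL=gu; CASE=ak; CLASS=ib


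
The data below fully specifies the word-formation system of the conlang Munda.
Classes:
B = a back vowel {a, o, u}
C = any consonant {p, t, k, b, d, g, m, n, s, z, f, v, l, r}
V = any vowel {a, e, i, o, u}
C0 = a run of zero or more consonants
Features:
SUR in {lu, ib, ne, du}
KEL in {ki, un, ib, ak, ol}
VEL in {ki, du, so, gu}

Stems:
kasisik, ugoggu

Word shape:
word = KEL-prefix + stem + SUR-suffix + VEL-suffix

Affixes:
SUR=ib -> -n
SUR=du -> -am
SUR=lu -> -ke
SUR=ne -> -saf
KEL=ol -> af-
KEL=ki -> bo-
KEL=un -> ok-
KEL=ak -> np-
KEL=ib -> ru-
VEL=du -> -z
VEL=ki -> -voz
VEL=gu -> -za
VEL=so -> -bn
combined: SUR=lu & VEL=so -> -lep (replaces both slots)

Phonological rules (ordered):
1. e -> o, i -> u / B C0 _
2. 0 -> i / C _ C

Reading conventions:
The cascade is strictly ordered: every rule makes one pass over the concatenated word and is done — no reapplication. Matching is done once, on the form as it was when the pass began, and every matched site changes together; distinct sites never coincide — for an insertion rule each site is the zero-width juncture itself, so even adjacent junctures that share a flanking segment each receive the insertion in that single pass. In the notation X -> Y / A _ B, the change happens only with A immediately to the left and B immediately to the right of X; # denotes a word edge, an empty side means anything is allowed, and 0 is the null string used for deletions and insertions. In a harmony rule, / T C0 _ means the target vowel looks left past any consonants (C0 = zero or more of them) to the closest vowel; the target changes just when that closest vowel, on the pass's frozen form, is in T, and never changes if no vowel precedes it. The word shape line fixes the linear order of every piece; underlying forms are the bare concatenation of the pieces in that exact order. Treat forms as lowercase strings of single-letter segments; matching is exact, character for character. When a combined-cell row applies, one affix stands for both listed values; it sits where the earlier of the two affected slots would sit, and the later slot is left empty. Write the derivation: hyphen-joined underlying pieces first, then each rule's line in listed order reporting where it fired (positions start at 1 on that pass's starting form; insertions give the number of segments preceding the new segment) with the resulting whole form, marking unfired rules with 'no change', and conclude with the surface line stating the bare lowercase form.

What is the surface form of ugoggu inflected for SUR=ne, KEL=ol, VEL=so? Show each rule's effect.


underlying: af-ugoggu-saf-bn
1. e -> o, i -> u / B C0 _: no change
2. 0 -> i / C _ C: inserts after position(s) 6, 11, 12: afugogigusafibin
surface: afugogigusafibin
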